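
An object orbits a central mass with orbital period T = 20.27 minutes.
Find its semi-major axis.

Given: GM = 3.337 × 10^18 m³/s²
T = 20.27 minutes = 1216.2 s
GM = 3.337 × 10^18 m³/s²
Kepler's third law: a³ = GM T² / (4π²)
T² = 1.47914 × 10^6 s²
a³ = (3.337 × 10^18) × (1.47914 × 10^6) / (4π²) = 1.25028 × 10^23 m³
a = (a³)^(1/3) = 5.00037 × 10^7 m ≈ 50 Mm

Final answer: 50 Mm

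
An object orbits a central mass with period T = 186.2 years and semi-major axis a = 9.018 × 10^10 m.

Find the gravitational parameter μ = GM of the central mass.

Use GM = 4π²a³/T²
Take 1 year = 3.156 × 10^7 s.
T = 186.2 years = 5.87647 × 10^9 s
a = 9.018 × 10^10 m
a³ = 7.33383 × 10^32 m³
T² = 3.45329 × 10^19 s²
GM = 4π² × (7.33383 × 10^32) / (3.45329 × 10^19) = 8.38411 × 10^14 m³/s²
GM ≈ 8.384 × 10^14 m³/s²

Final answer: GM = 8.384 × 10^14 m³/s²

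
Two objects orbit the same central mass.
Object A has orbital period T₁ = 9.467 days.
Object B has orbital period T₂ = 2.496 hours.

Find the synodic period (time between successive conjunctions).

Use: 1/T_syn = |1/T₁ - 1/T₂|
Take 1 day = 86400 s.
T₁ = 9.467 days = 817949 s
T₂ = 2.496 hours = 8985.6 s
1/T₁ = 1.22257 × 10^-6 s⁻¹
1/T₂ = 0.000111289 s⁻¹
|1/T₁ − 1/T₂| = 0.000110067 s⁻¹
T_syn = 1 / |1/T₁ − 1/T₂| = 9085.41 s ≈ 2.524 hours

Final answer: T_syn = 2.524 hours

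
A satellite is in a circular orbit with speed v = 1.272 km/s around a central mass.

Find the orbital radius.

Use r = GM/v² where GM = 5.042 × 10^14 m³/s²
v = 1.272 km/s = 1272 m/s
GM = 5.042 × 10^14 m³/s²
v² = 1.61798 × 10^6 m²/s²
r = GM/v² = (5.042 × 10^14) / (1.61798 × 10^6) = 3.11622 × 10^8 m ≈ 311.6 Mm

Final answer: 311.6 Mm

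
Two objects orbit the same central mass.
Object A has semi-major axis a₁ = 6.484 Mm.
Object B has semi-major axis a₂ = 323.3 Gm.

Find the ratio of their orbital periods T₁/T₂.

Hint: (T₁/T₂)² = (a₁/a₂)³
a₁ = 6.484 Mm = 6.484 × 10^6 m
a₂ = 323.3 Gm = 3.233 × 10^11 m
a₁/a₂ = 2.00557 × 10^-5
T₁/T₂ = (a₁/a₂)^(3/2) = (2.00557 × 10^-5)^1.5 = 8.98165 × 10^-8

Final answer: T₁/T₂ = 8.982 × 10^-8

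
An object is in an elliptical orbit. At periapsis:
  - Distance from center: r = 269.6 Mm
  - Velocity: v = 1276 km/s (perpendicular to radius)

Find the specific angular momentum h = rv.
r = 269.6 Mm = 2.696 × 10^8 m
v = 1276 km/s = 1.276 × 10^6 m/s
h = rv = 2.696 × 10^8 × 1.276 × 10^6 = 3.4401 × 10^14 m²/s ≈ 3.44 × 10^14 m²/s

Final answer: h = 3.44 × 10^14 m²/s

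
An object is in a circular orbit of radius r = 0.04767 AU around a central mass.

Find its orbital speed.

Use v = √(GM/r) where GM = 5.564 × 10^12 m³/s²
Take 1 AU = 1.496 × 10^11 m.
r = 0.04767 AU = 7.13143 × 10^9 m
GM = 5.564 × 10^12 m³/s²
GM/r = (5.564 × 10^12) / (7.13143 × 10^9) = 780.208 m²/s²
v = √(GM/r) = 27.9322 m/s ≈ 27.93 m/s

Final answer: 27.93 m/s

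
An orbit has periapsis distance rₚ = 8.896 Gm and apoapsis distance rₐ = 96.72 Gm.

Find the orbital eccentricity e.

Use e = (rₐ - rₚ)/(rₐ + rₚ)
rₚ = 8.896 Gm = 8.896 × 10^9 m
rₐ = 96.72 Gm = 9.672 × 10^10 m
rₐ − rₚ = 8.7824 × 10^10 m
rₐ + rₚ = 1.05616 × 10^11 m
e = (rₐ − rₚ)/(rₐ + rₚ) = 0.831541

Final answer: e = 0.8315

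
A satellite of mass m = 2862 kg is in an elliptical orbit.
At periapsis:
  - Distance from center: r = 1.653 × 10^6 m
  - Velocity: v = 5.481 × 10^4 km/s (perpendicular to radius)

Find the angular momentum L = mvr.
r = 1.653 × 10^6 m
v = 5.481 × 10^4 km/s = 5.481 × 10^7 m/s
vr = 5.481 × 10^7 × 1.653 × 10^6 = 9.06009 × 10^13 m²/s
L = m × vr = 2862 × 9.06009 × 10^13 = 2.593 × 10^17 kg·m²/s ≈ 2.593 × 10^17 kg·m²/s

Final answer: L = 2.593 × 10^17 kg·m²/s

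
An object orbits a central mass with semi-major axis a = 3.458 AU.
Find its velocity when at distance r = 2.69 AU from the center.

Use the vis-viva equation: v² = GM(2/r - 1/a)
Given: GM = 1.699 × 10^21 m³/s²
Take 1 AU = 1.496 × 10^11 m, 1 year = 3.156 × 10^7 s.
a = 3.458 AU = 5.17317 × 10^11 m
r = 2.69 AU = 4.02424 × 10^11 m
GM = 1.699 × 10^21 m³/s²
2/r − 1/a = 4.96988 × 10^-12 − 1.93305 × 10^-12 = 3.03683 × 10^-12 m⁻¹
v² = GM (2/r − 1/a) = 5.15958 × 10^9 m²/s²
v = 71830.2 m/s ≈ 15.15 AU/year

Final answer: 15.15 AU/year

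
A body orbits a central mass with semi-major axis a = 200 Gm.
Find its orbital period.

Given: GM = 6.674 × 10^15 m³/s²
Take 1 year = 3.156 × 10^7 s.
a = 200 Gm = 2 × 10^11 m
GM = 6.674 × 10^15 m³/s²
a³ = 8 × 10^33 m³
T = 2π √(a³/GM) = 2π √((8 × 10^33) / (6.674 × 10^15)) = 2π × 1.09484 × 10^9 s
T = 6.8791 × 10^9 s ≈ 218 years

Final answer: 218 years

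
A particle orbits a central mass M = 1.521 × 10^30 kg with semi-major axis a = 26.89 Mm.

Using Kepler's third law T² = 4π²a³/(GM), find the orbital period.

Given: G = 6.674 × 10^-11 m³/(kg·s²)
M = 1.521 × 10^30 kg
GM = G × M = 6.674 × 10^-11 × 1.521 × 10^30 = 1.01512 × 10^20 m³/s²
a = 26.89 Mm = 2.689 × 10^7 m
a³ = 1.94434 × 10^22 m³
T = 2π √(a³/GM) = 2π √((1.94434 × 10^22) / (1.01512 × 10^20)) = 2π × 13.8398 s
T = 86.9578 s ≈ 1.449 minutes

Final answer: 1.449 minutes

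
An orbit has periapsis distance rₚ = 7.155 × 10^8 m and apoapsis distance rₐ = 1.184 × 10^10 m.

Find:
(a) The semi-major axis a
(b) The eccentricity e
rₚ = 7.155 × 10^8 m
rₐ = 1.184 × 10^10 m
(a) a = (rₚ + rₐ)/2 = 6.27775 × 10^9 m ≈ 6.278 × 10^9 m
(b) e = (rₐ − rₚ)/(rₐ + rₚ) = (1.11245 × 10^10) / (1.25555 × 10^10) = 0.886026

Final answer:
(a) a = 6.278 × 10^9 m
(b) e = 0.886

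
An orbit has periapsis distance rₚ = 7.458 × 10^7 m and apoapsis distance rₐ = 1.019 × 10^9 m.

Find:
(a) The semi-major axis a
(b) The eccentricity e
rₚ = 7.458 × 10^7 m
rₐ = 1.019 × 10^9 m
(a) a = (rₚ + rₐ)/2 = 5.4679 × 10^8 m ≈ 5.468 × 10^8 m
(b) e = (rₐ − rₚ)/(rₐ + rₚ) = (9.4442 × 10^8) / (1.09358 × 10^9) = 0.863604

Final answer:
(a) a = 5.468 × 10^8 m
(b) e = 0.8636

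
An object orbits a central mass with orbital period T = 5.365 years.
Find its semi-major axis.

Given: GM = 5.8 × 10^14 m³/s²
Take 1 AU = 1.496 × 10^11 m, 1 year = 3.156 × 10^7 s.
T = 5.365 years = 1.69319 × 10^8 s
GM = 5.8 × 10^14 m³/s²
Kepler's third law: a³ = GM T² / (4π²)
T² = 2.86691 × 10^16 s²
a³ = (5.8 × 10^14) × (2.86691 × 10^16) / (4π²) = 4.21194 × 10^29 m³
a = (a³)^(1/3) = 7.49596 × 10^9 m ≈ 0.05011 AU

Final answer: 0.05011 AU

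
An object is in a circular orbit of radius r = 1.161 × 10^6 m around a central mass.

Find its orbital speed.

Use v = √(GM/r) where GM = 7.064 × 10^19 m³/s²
r = 1.161 × 10^6 m
GM = 7.064 × 10^19 m³/s²
GM/r = (7.064 × 10^19) / (1.161 × 10^6) = 6.08441 × 10^13 m²/s²
v = √(GM/r) = 7.80026 × 10^6 m/s ≈ 7800 km/s

Final answer: 7800 km/s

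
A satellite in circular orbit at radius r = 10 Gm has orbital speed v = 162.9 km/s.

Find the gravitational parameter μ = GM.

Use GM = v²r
r = 10 Gm = 1 × 10^10 m
v = 162.9 km/s = 162900 m/s
v² = 2.65364 × 10^10 m²/s²
GM = v²r = 2.65364 × 10^10 × 1 × 10^10 = 2.65364 × 10^20 m³/s²
GM ≈ 2.654 × 10^20 m³/s²

Final answer: GM = 2.654 × 10^20 m³/s²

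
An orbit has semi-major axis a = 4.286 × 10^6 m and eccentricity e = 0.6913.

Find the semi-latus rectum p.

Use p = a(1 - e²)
a = 4.286 × 10^6 m
e = 0.6913,  e² = 0.477896,  1 − e² = 0.522104
p = a(1 − e²) = 4.286 × 10^6 m × 0.522104 = 2.23774 × 10^6 m ≈ 2.238 × 10^6 m

Final answer: p = 2.238 × 10^6 m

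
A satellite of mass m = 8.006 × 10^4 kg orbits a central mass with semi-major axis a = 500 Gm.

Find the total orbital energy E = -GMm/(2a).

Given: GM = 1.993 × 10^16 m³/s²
a = 500 Gm = 5 × 10^11 m
GM = 1.993 × 10^16 m³/s²
2a = 1 × 10^12 m
GMm = 1.993 × 10^16 × 80060 = 1.5956 × 10^21 m³·kg/s²
E = −GMm/(2a) = -1.5956 × 10^9 J ≈ -1.596 GJ

Final answer: -1.596 GJ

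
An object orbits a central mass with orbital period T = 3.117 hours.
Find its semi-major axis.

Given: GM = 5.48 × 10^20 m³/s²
T = 3.117 hours = 11221.2 s
GM = 5.48 × 10^20 m³/s²
Kepler's third law: a³ = GM T² / (4π²)
T² = 1.25915 × 10^8 s²
a³ = (5.48 × 10^20) × (1.25915 × 10^8) / (4π²) = 1.74783 × 10^27 m³
a = (a³)^(1/3) = 1.20457 × 10^9 m ≈ 1.205 Gm

Final answer: 1.205 Gm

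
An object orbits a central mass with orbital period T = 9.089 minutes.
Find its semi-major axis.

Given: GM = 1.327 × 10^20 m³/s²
T = 9.089 minutes = 545.34 s
GM = 1.327 × 10^20 m³/s²
Kepler's third law: a³ = GM T² / (4π²)
T² = 297396 s²
a³ = (1.327 × 10^20) × 297396 / (4π²) = 9.99645 × 10^23 m³
a = (a³)^(1/3) = 9.99882 × 10^7 m ≈ 99.99 Mm

Final answer: 99.99 Mm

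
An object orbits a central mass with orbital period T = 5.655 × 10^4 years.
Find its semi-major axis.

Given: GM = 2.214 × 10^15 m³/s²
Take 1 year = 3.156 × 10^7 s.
T = 5.655 × 10^4 years = 1.78472 × 10^12 s
GM = 2.214 × 10^15 m³/s²
Kepler's third law: a³ = GM T² / (4π²)
T² = 3.18522 × 10^24 s²
a³ = (2.214 × 10^15) × (3.18522 × 10^24) / (4π²) = 1.78631 × 10^38 m³
a = (a³)^(1/3) = 5.63187 × 10^12 m ≈ 5.632 Tm

Final answer: 5.632 Tm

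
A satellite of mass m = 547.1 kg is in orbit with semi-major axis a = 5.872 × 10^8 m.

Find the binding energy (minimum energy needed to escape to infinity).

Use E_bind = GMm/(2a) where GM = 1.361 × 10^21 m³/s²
a = 5.872 × 10^8 m
GM = 1.361 × 10^21 m³/s²
m = 547.1 kg
GMm = 1.361 × 10^21 × 547.1 = 7.44603 × 10^23 m³·kg/s²
2a = 1.1744 × 10^9 m
E_bind = GMm/(2a) = 6.34029 × 10^14 J ≈ 634 TJ

Final answer: 634 TJ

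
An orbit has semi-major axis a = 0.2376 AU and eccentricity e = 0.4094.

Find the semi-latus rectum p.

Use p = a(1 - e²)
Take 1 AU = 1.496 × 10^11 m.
a = 0.2376 AU = 3.5545 × 10^10 m
e = 0.4094,  e² = 0.167608,  1 − e² = 0.832392
p = a(1 − e²) = 3.5545 × 10^10 m × 0.832392 = 2.95873 × 10^10 m ≈ 0.1978 AU

Final answer: p = 0.1978 AU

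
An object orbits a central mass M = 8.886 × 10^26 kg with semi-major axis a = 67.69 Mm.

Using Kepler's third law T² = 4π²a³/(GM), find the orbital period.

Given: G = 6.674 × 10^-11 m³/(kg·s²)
M = 8.886 × 10^26 kg
GM = G × M = 6.674 × 10^-11 × 8.886 × 10^26 = 5.93052 × 10^16 m³/s²
a = 67.69 Mm = 6.769 × 10^7 m
a³ = 3.10151 × 10^23 m³
T = 2π √(a³/GM) = 2π √((3.10151 × 10^23) / (5.93052 × 10^16)) = 2π × 2286.86 s
T = 14368.8 s ≈ 3.991 hours

Final answer: 3.991 hours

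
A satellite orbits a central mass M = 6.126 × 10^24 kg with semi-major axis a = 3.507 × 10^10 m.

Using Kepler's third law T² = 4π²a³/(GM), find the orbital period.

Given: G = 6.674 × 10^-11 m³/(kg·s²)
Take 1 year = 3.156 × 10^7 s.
M = 6.126 × 10^24 kg
GM = G × M = 6.674 × 10^-11 × 6.126 × 10^24 = 4.08849 × 10^14 m³/s²
a = 3.507 × 10^10 m
a³ = 4.31328 × 10^31 m³
T = 2π √(a³/GM) = 2π √((4.31328 × 10^31) / (4.08849 × 10^14)) = 2π × 3.24805 × 10^8 s
T = 2.04081 × 10^9 s ≈ 64.66 years

Final answer: 64.66 years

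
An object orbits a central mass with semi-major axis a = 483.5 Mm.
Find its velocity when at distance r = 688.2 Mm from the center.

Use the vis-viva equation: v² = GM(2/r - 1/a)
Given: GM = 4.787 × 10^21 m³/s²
a = 483.5 Mm = 4.835 × 10^8 m
r = 688.2 Mm = 6.882 × 10^8 m
GM = 4.787 × 10^21 m³/s²
2/r − 1/a = 2.90613 × 10^-9 − 2.06825 × 10^-9 = 8.3788 × 10^-10 m⁻¹
v² = GM (2/r − 1/a) = 4.01093 × 10^12 m²/s²
v = 2.00273 × 10^6 m/s ≈ 2003 km/s

Final answer: 2003 km/s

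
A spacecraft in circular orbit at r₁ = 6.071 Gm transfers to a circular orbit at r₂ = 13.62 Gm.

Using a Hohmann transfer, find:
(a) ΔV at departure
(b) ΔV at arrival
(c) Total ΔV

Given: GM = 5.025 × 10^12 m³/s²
r₁ = 6.071 Gm = 6.071 × 10^9 m
r₂ = 13.62 Gm = 1.362 × 10^10 m
GM = 5.025 × 10^12 m³/s²
Transfer ellipse: a_t = (r₁ + r₂)/2 = 9.8455 × 10^9 m
Circular speed at r₁: v₁ = √(GM/r₁) = 28.7699 m/s
Transfer speed at r₁ (periapsis): v₁ₜ = √(GM(2/r₁ − 1/a_t)) = 33.8382 m/s
(a) ΔV₁ = v₁ₜ − v₁ = 5.06835 m/s ≈ 5.068 m/s
Circular speed at r₂: v₂ = √(GM/r₂) = 19.2079 m/s
Transfer speed at r₂ (apoapsis): v₂ₜ = √(GM(2/r₂ − 1/a_t)) = 15.0831 m/s
(b) ΔV₂ = v₂ − v₂ₜ = 4.12478 m/s ≈ 4.125 m/s
(c) ΔV_total = ΔV₁ + ΔV₂ = 9.19313 m/s ≈ 9.193 m/s

Final answer:
(a) ΔV₁ = 5.068 m/s
(b) ΔV₂ = 4.125 m/s
(c) ΔV_total = 9.193 m/s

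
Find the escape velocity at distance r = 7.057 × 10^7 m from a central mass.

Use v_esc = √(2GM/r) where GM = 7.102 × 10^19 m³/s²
r = 7.057 × 10^7 m
GM = 7.102 × 10^19 m³/s²
2GM/r = 2 × (7.102 × 10^19) / (7.057 × 10^7) = 2.01275 × 10^12 m²/s²
v_esc = √(2GM/r) = 1.41872 × 10^6 m/s ≈ 1419 km/s

Final answer: 1419 km/s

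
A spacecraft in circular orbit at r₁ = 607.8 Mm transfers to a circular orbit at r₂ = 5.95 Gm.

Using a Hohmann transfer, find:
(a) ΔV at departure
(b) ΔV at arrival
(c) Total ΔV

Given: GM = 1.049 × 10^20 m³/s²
r₁ = 607.8 Mm = 6.078 × 10^8 m
r₂ = 5.95 Gm = 5.95 × 10^9 m
GM = 1.049 × 10^20 m³/s²
Transfer ellipse: a_t = (r₁ + r₂)/2 = 3.2789 × 10^9 m
Circular speed at r₁: v₁ = √(GM/r₁) = 415439 m/s
Transfer speed at r₁ (periapsis): v₁ₜ = √(GM(2/r₁ − 1/a_t)) = 559631 m/s
(a) ΔV₁ = v₁ₜ − v₁ = 144192 m/s ≈ 144.2 km/s
Circular speed at r₂: v₂ = √(GM/r₂) = 132779 m/s
Transfer speed at r₂ (apoapsis): v₂ₜ = √(GM(2/r₂ − 1/a_t)) = 57167 m/s
(b) ΔV₂ = v₂ − v₂ₜ = 75611.9 m/s ≈ 75.61 km/s
(c) ΔV_total = ΔV₁ + ΔV₂ = 219804 m/s ≈ 219.8 km/s

Final answer:
(a) ΔV₁ = 144.2 km/s
(b) ΔV₂ = 75.61 km/s
(c) ΔV_total = 219.8 km/s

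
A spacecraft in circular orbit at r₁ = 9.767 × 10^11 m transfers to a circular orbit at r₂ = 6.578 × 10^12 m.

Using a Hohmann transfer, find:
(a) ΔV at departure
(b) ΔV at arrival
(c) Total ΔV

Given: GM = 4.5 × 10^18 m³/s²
r₁ = 9.767 × 10^11 m
r₂ = 6.578 × 10^12 m
GM = 4.5 × 10^18 m³/s²
Transfer ellipse: a_t = (r₁ + r₂)/2 = 3.77735 × 10^12 m
Circular speed at r₁: v₁ = √(GM/r₁) = 2146.47 m/s
Transfer speed at r₁ (periapsis): v₁ₜ = √(GM(2/r₁ − 1/a_t)) = 2832.56 m/s
(a) ΔV₁ = v₁ₜ − v₁ = 686.085 m/s ≈ 686.1 m/s
Circular speed at r₂: v₂ = √(GM/r₂) = 827.102 m/s
Transfer speed at r₂ (apoapsis): v₂ₜ = √(GM(2/r₂ − 1/a_t)) = 420.578 m/s
(b) ΔV₂ = v₂ − v₂ₜ = 406.525 m/s ≈ 406.5 m/s
(c) ΔV_total = ΔV₁ + ΔV₂ = 1092.61 m/s ≈ 1.093 km/s

Final answer:
(a) ΔV₁ = 686.1 m/s
(b) ΔV₂ = 406.5 m/s
(c) ΔV_total = 1.093 km/s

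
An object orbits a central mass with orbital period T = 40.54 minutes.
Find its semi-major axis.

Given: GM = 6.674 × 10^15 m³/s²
T = 40.54 minutes = 2432.4 s
GM = 6.674 × 10^15 m³/s²
Kepler's third law: a³ = GM T² / (4π²)
T² = 5.91657 × 10^6 s²
a³ = (6.674 × 10^15) × (5.91657 × 10^6) / (4π²) = 1.00022 × 10^21 m³
a = (a³)^(1/3) = 1.00007 × 10^7 m ≈ 10 Mm

Final answer: 10 Mm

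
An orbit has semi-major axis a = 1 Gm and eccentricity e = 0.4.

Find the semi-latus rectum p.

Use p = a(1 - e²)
a = 1 Gm = 1 × 10^9 m
e = 0.4,  e² = 0.16,  1 − e² = 0.84
p = a(1 − e²) = 1 × 10^9 m × 0.84 = 8.4 × 10^8 m ≈ 840 Mm

Final answer: p = 840 Mm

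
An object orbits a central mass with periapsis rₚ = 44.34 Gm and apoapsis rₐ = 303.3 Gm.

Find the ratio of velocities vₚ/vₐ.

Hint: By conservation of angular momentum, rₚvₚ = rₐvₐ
rₚ = 44.34 Gm = 4.434 × 10^10 m
rₐ = 303.3 Gm = 3.033 × 10^11 m
rₚvₚ = rₐvₐ  ⇒  vₚ/vₐ = rₐ/rₚ
vₚ/vₐ = (3.033 × 10^11) / (4.434 × 10^10) = 6.84032

Final answer: vₚ/vₐ = 6.84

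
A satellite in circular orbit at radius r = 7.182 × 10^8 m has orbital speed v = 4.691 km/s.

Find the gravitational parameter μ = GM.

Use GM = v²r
r = 7.182 × 10^8 m
v = 4.691 km/s = 4691 m/s
v² = 2.20055 × 10^7 m²/s²
GM = v²r = 2.20055 × 10^7 × 7.182 × 10^8 = 1.58043 × 10^16 m³/s²
GM ≈ 1.58 × 10^16 m³/s²

Final answer: GM = 1.58 × 10^16 m³/s²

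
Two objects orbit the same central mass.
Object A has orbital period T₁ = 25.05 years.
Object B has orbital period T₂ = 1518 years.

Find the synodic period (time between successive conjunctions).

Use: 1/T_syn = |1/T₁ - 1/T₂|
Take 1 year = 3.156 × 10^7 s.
T₁ = 25.05 years = 7.90578 × 10^8 s
T₂ = 1518 years = 4.79081 × 10^10 s
1/T₁ = 1.2649 × 10^-9 s⁻¹
1/T₂ = 2.08733 × 10^-11 s⁻¹
|1/T₁ − 1/T₂| = 1.24402 × 10^-9 s⁻¹
T_syn = 1 / |1/T₁ − 1/T₂| = 8.03843 × 10^8 s ≈ 25.47 years

Final answer: T_syn = 25.47 years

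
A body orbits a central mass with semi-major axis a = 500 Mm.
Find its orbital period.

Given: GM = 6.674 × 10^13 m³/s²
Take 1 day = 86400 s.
a = 500 Mm = 5 × 10^8 m
GM = 6.674 × 10^13 m³/s²
a³ = 1.25 × 10^26 m³
T = 2π √(a³/GM) = 2π √((1.25 × 10^26) / (6.674 × 10^13)) = 2π × 1.36855 × 10^6 s
T = 8.59888 × 10^6 s ≈ 99.52 days

Final answer: 99.52 days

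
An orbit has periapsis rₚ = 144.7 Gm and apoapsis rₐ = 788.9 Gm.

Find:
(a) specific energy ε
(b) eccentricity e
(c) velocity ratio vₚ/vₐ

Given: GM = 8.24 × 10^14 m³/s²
rₚ = 144.7 Gm = 1.447 × 10^11 m
rₐ = 788.9 Gm = 7.889 × 10^11 m
GM = 8.24 × 10^14 m³/s²
a = (rₚ + rₐ)/2 = 4.668 × 10^11 m
e = (rₐ − rₚ)/(rₐ + rₚ) = (6.442 × 10^11) / (9.336 × 10^11) = 0.690017
(a) 2a = 9.336 × 10^11 m;  ε = −GM/(2a) = -882.605 J/kg ≈ -882.6 J/kg
(b) e = 0.690017 ≈ 0.69
(c) vₚ/vₐ = rₐ/rₚ (angular momentum) = (7.889 × 10^11) / (1.447 × 10^11) = 5.45197 ≈ 5.452

Final answer:
(a) specific energy ε = -882.6 J/kg
(b) eccentricity e = 0.69
(c) velocity ratio vₚ/vₐ = 5.452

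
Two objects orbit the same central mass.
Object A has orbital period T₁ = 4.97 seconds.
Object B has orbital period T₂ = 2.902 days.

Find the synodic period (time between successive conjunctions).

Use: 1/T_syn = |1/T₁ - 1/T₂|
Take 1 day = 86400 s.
T₁ = 4.97 seconds
T₂ = 2.902 days = 250733 s
1/T₁ = 0.201207 s⁻¹
1/T₂ = 3.98831 × 10^-6 s⁻¹
|1/T₁ − 1/T₂| = 0.201203 s⁻¹
T_syn = 1 / |1/T₁ − 1/T₂| = 4.9701 s ≈ 4.97 seconds

Final answer: T_syn = 4.97 seconds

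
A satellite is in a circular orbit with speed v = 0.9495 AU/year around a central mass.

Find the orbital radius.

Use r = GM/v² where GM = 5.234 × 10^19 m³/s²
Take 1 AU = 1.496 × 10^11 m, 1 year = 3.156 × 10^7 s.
v = 0.9495 AU/year = 4500.8 m/s
GM = 5.234 × 10^19 m³/s²
v² = 2.02572 × 10^7 m²/s²
r = GM/v² = (5.234 × 10^19) / (2.02572 × 10^7) = 2.58377 × 10^12 m ≈ 17.27 AU

Final answer: 17.27 AU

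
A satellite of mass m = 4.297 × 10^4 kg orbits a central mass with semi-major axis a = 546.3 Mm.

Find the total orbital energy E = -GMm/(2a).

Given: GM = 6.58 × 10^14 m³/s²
a = 546.3 Mm = 5.463 × 10^8 m
GM = 6.58 × 10^14 m³/s²
2a = 1.0926 × 10^9 m
GMm = 6.58 × 10^14 × 42970 = 2.82743 × 10^19 m³·kg/s²
E = −GMm/(2a) = -2.5878 × 10^10 J ≈ -25.88 GJ

Final answer: -25.88 GJ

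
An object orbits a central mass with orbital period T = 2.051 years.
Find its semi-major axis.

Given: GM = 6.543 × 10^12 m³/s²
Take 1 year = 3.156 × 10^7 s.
T = 2.051 years = 6.47296 × 10^7 s
GM = 6.543 × 10^12 m³/s²
Kepler's third law: a³ = GM T² / (4π²)
T² = 4.18992 × 10^15 s²
a³ = (6.543 × 10^12) × (4.18992 × 10^15) / (4π²) = 6.9442 × 10^26 m³
a = (a³)^(1/3) = 8.85539 × 10^8 m ≈ 885.5 Mm

Final answer: 885.5 Mm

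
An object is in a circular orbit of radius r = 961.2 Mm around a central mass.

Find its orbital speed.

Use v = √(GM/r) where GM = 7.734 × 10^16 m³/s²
r = 961.2 Mm = 9.612 × 10^8 m
GM = 7.734 × 10^16 m³/s²
GM/r = (7.734 × 10^16) / (9.612 × 10^8) = 8.04619 × 10^7 m²/s²
v = √(GM/r) = 8970.06 m/s ≈ 8.97 km/s

Final answer: 8.97 km/s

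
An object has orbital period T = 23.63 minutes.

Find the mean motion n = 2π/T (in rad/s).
T = 23.63 minutes = 1417.8 s
n = 2π / 1417.8 s = 0.00443164 rad/s ≈ 0.004432 rad/s

Final answer: n = 0.004432 rad/s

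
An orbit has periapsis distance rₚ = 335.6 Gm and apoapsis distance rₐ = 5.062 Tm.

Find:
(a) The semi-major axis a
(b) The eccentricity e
rₚ = 335.6 Gm = 3.356 × 10^11 m
rₐ = 5.062 Tm = 5.062 × 10^12 m
(a) a = (rₚ + rₐ)/2 = 2.6988 × 10^12 m ≈ 2.699 Tm
(b) e = (rₐ − rₚ)/(rₐ + rₚ) = (4.7264 × 10^12) / (5.3976 × 10^12) = 0.875648

Final answer:
(a) a = 2.699 Tm
(b) e = 0.8756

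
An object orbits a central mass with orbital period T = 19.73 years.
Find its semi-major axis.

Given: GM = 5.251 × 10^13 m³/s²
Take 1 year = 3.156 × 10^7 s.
T = 19.73 years = 6.22679 × 10^8 s
GM = 5.251 × 10^13 m³/s²
Kepler's third law: a³ = GM T² / (4π²)
T² = 3.87729 × 10^17 s²
a³ = (5.251 × 10^13) × (3.87729 × 10^17) / (4π²) = 5.15716 × 10^29 m³
a = (a³)^(1/3) = 8.01931 × 10^9 m ≈ 8.019 × 10^9 m

Final answer: 8.019 × 10^9 m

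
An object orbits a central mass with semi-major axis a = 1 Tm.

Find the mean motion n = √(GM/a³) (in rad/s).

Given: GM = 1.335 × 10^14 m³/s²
a = 1 Tm = 1 × 10^12 m
GM = 1.335 × 10^14 m³/s²
a³ = 1 × 10^36 m³
GM/a³ = (1.335 × 10^14) / (1 × 10^36) = 1.335 × 10^-22 s⁻²
n = √(GM/a³) = 1.15542 × 10^-11 rad/s ≈ 1.155 × 10^-11 rad/s

Final answer: n = 1.155 × 10^-11 rad/s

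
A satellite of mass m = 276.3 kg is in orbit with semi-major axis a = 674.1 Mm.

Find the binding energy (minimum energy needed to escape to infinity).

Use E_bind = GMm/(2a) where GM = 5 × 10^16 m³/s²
a = 674.1 Mm = 6.741 × 10^8 m
GM = 5 × 10^16 m³/s²
m = 276.3 kg
GMm = 5 × 10^16 × 276.3 = 1.3815 × 10^19 m³·kg/s²
2a = 1.3482 × 10^9 m
E_bind = GMm/(2a) = 1.0247 × 10^10 J ≈ 10.25 GJ

Final answer: 10.25 GJ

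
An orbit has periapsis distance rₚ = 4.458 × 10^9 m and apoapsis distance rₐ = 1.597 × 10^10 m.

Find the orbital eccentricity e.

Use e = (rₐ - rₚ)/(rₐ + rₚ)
rₚ = 4.458 × 10^9 m
rₐ = 1.597 × 10^10 m
rₐ − rₚ = 1.1512 × 10^10 m
rₐ + rₚ = 2.0428 × 10^10 m
e = (rₐ − rₚ)/(rₐ + rₚ) = 0.56354

Final answer: e = 0.5635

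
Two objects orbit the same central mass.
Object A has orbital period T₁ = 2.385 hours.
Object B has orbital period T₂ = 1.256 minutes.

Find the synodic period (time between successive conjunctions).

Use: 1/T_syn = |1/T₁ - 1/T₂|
T₁ = 2.385 hours = 8586 s
T₂ = 1.256 minutes = 75.36 s
1/T₁ = 0.000116469 s⁻¹
1/T₂ = 0.0132696 s⁻¹
|1/T₁ − 1/T₂| = 0.0131532 s⁻¹
T_syn = 1 / |1/T₁ − 1/T₂| = 76.0273 s ≈ 1.267 minutes

Final answer: T_syn = 1.267 minutes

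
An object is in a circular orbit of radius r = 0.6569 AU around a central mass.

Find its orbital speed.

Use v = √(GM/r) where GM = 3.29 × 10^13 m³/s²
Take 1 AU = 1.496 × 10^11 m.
r = 0.6569 AU = 9.82722 × 10^10 m
GM = 3.29 × 10^13 m³/s²
GM/r = (3.29 × 10^13) / (9.82722 × 10^10) = 334.784 m²/s²
v = √(GM/r) = 18.2971 m/s ≈ 18.3 m/s

Final answer: 18.3 m/s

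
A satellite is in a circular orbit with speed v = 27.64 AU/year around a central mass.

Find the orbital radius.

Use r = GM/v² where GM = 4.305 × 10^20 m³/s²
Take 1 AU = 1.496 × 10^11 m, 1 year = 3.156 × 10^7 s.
v = 27.64 AU/year = 131019 m/s
GM = 4.305 × 10^20 m³/s²
v² = 1.71658 × 10^10 m²/s²
r = GM/v² = (4.305 × 10^20) / (1.71658 × 10^10) = 2.50789 × 10^10 m ≈ 0.1676 AU

Final answer: 0.1676 AU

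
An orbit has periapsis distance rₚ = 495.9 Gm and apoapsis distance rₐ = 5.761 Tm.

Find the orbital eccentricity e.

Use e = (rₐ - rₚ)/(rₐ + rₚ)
rₚ = 495.9 Gm = 4.959 × 10^11 m
rₐ = 5.761 Tm = 5.761 × 10^12 m
rₐ − rₚ = 5.2651 × 10^12 m
rₐ + rₚ = 6.2569 × 10^12 m
e = (rₐ − rₚ)/(rₐ + rₚ) = 0.841487

Final answer: e = 0.8415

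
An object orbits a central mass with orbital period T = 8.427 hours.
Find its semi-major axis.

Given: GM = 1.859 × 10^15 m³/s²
T = 8.427 hours = 30337.2 s
GM = 1.859 × 10^15 m³/s²
Kepler's third law: a³ = GM T² / (4π²)
T² = 9.20346 × 10^8 s²
a³ = (1.859 × 10^15) × (9.20346 × 10^8) / (4π²) = 4.33382 × 10^22 m³
a = (a³)^(1/3) = 3.51256 × 10^7 m ≈ 35.13 Mm

Final answer: 35.13 Mm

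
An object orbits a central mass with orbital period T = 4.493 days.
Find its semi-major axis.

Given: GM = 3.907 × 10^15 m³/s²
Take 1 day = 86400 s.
T = 4.493 days = 388195 s
GM = 3.907 × 10^15 m³/s²
Kepler's third law: a³ = GM T² / (4π²)
T² = 1.50696 × 10^11 s²
a³ = (3.907 × 10^15) × (1.50696 × 10^11) / (4π²) = 1.49137 × 10^25 m³
a = (a³)^(1/3) = 2.46147 × 10^8 m ≈ 2.461 × 10^8 m

Final answer: 2.461 × 10^8 m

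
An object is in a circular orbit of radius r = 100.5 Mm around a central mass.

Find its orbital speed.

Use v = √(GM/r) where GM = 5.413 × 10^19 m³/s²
r = 100.5 Mm = 1.005 × 10^8 m
GM = 5.413 × 10^19 m³/s²
GM/r = (5.413 × 10^19) / (1.005 × 10^8) = 5.38607 × 10^11 m²/s²
v = √(GM/r) = 733898 m/s ≈ 733.9 km/s

Final answer: 733.9 km/s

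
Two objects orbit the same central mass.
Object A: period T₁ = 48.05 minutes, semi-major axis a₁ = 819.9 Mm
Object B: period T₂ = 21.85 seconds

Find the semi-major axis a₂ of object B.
T₁ = 48.05 minutes = 2883 s
T₂ = 21.85 seconds
a₁ = 819.9 Mm = 8.199 × 10^8 m
Kepler's third law: (T₂/T₁)² = (a₂/a₁)³  ⇒  a₂ = a₁ (T₂/T₁)^(2/3)
T₂/T₁ = 0.00757891
(T₂/T₁)^(2/3) = 0.0385838
a₂ = 8.199 × 10^8 m × 0.0385838 = 3.16348 × 10^7 m ≈ 31.63 Mm

Final answer: a₂ = 31.63 Mm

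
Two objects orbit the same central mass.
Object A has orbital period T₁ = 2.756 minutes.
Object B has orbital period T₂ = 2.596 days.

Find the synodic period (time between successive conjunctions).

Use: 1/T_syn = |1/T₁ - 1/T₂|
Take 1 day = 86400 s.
T₁ = 2.756 minutes = 165.36 s
T₂ = 2.596 days = 224294 s
1/T₁ = 0.00604741 s⁻¹
1/T₂ = 4.45843 × 10^-6 s⁻¹
|1/T₁ − 1/T₂| = 0.00604295 s⁻¹
T_syn = 1 / |1/T₁ − 1/T₂| = 165.482 s ≈ 2.758 minutes

Final answer: T_syn = 2.758 minutes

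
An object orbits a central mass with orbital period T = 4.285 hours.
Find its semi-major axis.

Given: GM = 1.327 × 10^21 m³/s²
T = 4.285 hours = 15426 s
GM = 1.327 × 10^21 m³/s²
Kepler's third law: a³ = GM T² / (4π²)
T² = 2.37961 × 10^8 s²
a³ = (1.327 × 10^21) × (2.37961 × 10^8) / (4π²) = 7.99867 × 10^27 m³
a = (a³)^(1/3) = 1.99989 × 10^9 m ≈ 2 Gm

Final answer: 2 Gm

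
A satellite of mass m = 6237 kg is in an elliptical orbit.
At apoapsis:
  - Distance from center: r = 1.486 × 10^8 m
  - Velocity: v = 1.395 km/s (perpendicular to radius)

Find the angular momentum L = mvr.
r = 1.486 × 10^8 m
v = 1.395 km/s = 1395 m/s
vr = 1395 × 1.486 × 10^8 = 2.07297 × 10^11 m²/s
L = m × vr = 6237 × 2.07297 × 10^11 = 1.29291 × 10^15 kg·m²/s ≈ 1.293 × 10^15 kg·m²/s

Final answer: L = 1.293 × 10^15 kg·m²/s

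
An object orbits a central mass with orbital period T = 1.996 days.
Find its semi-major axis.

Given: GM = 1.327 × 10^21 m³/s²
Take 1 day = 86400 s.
T = 1.996 days = 172454 s
GM = 1.327 × 10^21 m³/s²
Kepler's third law: a³ = GM T² / (4π²)
T² = 2.97405 × 10^10 s²
a³ = (1.327 × 10^21) × (2.97405 × 10^10) / (4π²) = 9.99677 × 10^29 m³
a = (a³)^(1/3) = 9.99892 × 10^9 m ≈ 9.999 Gm

Final answer: 9.999 Gm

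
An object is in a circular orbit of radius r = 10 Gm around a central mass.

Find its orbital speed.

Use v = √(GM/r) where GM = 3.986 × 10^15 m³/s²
r = 10 Gm = 1 × 10^10 m
GM = 3.986 × 10^15 m³/s²
GM/r = (3.986 × 10^15) / (1 × 10^10) = 398600 m²/s²
v = √(GM/r) = 631.348 m/s ≈ 631.3 m/s

Final answer: 631.3 m/s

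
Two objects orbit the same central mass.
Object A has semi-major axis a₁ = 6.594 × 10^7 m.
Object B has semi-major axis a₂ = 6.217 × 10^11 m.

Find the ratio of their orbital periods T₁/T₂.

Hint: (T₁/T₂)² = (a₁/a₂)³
a₁ = 6.594 × 10^7 m
a₂ = 6.217 × 10^11 m
a₁/a₂ = 0.000106064
T₁/T₂ = (a₁/a₂)^(3/2) = (0.000106064)^1.5 = 1.09233 × 10^-6

Final answer: T₁/T₂ = 1.092 × 10^-6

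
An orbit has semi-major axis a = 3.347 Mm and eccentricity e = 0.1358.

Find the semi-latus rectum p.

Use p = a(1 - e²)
a = 3.347 Mm = 3.347 × 10^6 m
e = 0.1358,  e² = 0.0184416,  1 − e² = 0.981558
p = a(1 − e²) = 3.347 × 10^6 m × 0.981558 = 3.28528 × 10^6 m ≈ 3.285 Mm

Final answer: p = 3.285 Mm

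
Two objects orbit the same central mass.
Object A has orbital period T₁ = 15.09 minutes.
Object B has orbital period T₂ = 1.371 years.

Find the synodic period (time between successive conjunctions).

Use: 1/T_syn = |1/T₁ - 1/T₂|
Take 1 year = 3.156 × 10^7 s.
T₁ = 15.09 minutes = 905.4 s
T₂ = 1.371 years = 4.32688 × 10^7 s
1/T₁ = 0.00110448 s⁻¹
1/T₂ = 2.31114 × 10^-8 s⁻¹
|1/T₁ − 1/T₂| = 0.00110446 s⁻¹
T_syn = 1 / |1/T₁ − 1/T₂| = 905.419 s ≈ 15.09 minutes

Final answer: T_syn = 15.09 minutes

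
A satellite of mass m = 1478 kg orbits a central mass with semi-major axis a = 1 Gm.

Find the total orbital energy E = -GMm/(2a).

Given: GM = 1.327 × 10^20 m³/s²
a = 1 Gm = 1 × 10^9 m
GM = 1.327 × 10^20 m³/s²
2a = 2 × 10^9 m
GMm = 1.327 × 10^20 × 1478 = 1.96131 × 10^23 m³·kg/s²
E = −GMm/(2a) = -9.80653 × 10^13 J ≈ -98.07 TJ

Final answer: -98.07 TJ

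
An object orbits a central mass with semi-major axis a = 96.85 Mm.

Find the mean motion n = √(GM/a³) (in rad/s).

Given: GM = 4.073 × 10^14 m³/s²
a = 96.85 Mm = 9.685 × 10^7 m
GM = 4.073 × 10^14 m³/s²
a³ = 9.08445 × 10^23 m³
GM/a³ = (4.073 × 10^14) / (9.08445 × 10^23) = 4.48348 × 10^-10 s⁻²
n = √(GM/a³) = 2.11742 × 10^-5 rad/s ≈ 2.117 × 10^-5 rad/s

Final answer: n = 2.117 × 10^-5 rad/s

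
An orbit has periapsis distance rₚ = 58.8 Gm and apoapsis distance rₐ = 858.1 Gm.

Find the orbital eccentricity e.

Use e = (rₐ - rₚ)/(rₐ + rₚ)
rₚ = 58.8 Gm = 5.88 × 10^10 m
rₐ = 858.1 Gm = 8.581 × 10^11 m
rₐ − rₚ = 7.993 × 10^11 m
rₐ + rₚ = 9.169 × 10^11 m
e = (rₐ − rₚ)/(rₐ + rₚ) = 0.871742

Final answer: e = 0.8717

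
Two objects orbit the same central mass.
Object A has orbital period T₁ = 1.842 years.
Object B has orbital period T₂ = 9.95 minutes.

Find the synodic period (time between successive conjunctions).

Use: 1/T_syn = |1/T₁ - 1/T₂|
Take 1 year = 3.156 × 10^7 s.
T₁ = 1.842 years = 5.81335 × 10^7 s
T₂ = 9.95 minutes = 597 s
1/T₁ = 1.72018 × 10^-8 s⁻¹
1/T₂ = 0.00167504 s⁻¹
|1/T₁ − 1/T₂| = 0.00167502 s⁻¹
T_syn = 1 / |1/T₁ − 1/T₂| = 597.006 s ≈ 9.95 minutes

Final answer: T_syn = 9.95 minutes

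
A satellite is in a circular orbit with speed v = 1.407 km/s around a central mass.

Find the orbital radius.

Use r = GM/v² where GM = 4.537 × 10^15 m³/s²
v = 1.407 km/s = 1407 m/s
GM = 4.537 × 10^15 m³/s²
v² = 1.97965 × 10^6 m²/s²
r = GM/v² = (4.537 × 10^15) / (1.97965 × 10^6) = 2.29182 × 10^9 m ≈ 2.292 Gm

Final answer: 2.292 Gm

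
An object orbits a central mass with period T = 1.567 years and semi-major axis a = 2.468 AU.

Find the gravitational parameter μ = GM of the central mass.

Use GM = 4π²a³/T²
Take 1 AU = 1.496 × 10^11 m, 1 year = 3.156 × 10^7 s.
T = 1.567 years = 4.94545 × 10^7 s
a = 2.468 AU = 3.69213 × 10^11 m
a³ = 5.03304 × 10^34 m³
T² = 2.44575 × 10^15 s²
GM = 4π² × (5.03304 × 10^34) / (2.44575 × 10^15) = 8.12415 × 10^20 m³/s²
GM ≈ 8.124 × 10^20 m³/s²

Final answer: GM = 8.124 × 10^20 m³/s²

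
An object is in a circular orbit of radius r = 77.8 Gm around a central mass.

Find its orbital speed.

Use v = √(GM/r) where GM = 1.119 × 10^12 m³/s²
r = 77.8 Gm = 7.78 × 10^10 m
GM = 1.119 × 10^12 m³/s²
GM/r = (1.119 × 10^12) / (7.78 × 10^10) = 14.383 m²/s²
v = √(GM/r) = 3.7925 m/s ≈ 3.792 m/s

Final answer: 3.792 m/s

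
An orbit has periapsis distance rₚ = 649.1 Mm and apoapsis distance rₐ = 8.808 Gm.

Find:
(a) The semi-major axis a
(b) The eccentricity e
rₚ = 649.1 Mm = 6.491 × 10^8 m
rₐ = 8.808 Gm = 8.808 × 10^9 m
(a) a = (rₚ + rₐ)/2 = 4.72855 × 10^9 m ≈ 4.729 Gm
(b) e = (rₐ − rₚ)/(rₐ + rₚ) = (8.1589 × 10^9) / (9.4571 × 10^9) = 0.862727

Final answer:
(a) a = 4.729 Gm
(b) e = 0.8627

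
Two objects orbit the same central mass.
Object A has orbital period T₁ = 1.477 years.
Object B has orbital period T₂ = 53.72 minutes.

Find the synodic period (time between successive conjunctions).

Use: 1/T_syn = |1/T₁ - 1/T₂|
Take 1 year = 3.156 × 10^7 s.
T₁ = 1.477 years = 4.66141 × 10^7 s
T₂ = 53.72 minutes = 3223.2 s
1/T₁ = 2.14527 × 10^-8 s⁻¹
1/T₂ = 0.000310251 s⁻¹
|1/T₁ − 1/T₂| = 0.000310229 s⁻¹
T_syn = 1 / |1/T₁ − 1/T₂| = 3223.42 s ≈ 53.72 minutes

Final answer: T_syn = 53.72 minutes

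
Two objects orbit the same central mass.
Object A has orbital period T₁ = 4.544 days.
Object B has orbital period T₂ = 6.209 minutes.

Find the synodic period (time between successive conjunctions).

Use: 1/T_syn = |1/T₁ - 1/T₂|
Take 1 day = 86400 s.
T₁ = 4.544 days = 392602 s
T₂ = 6.209 minutes = 372.54 s
1/T₁ = 2.54711 × 10^-6 s⁻¹
1/T₂ = 0.00268428 s⁻¹
|1/T₁ − 1/T₂| = 0.00268173 s⁻¹
T_syn = 1 / |1/T₁ − 1/T₂| = 372.894 s ≈ 6.215 minutes

Final answer: T_syn = 6.215 minutes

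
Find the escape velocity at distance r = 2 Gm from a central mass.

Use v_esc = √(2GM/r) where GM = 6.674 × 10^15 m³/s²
r = 2 Gm = 2 × 10^9 m
GM = 6.674 × 10^15 m³/s²
2GM/r = 2 × (6.674 × 10^15) / (2 × 10^9) = 6.674 × 10^6 m²/s²
v_esc = √(2GM/r) = 2583.41 m/s ≈ 2.583 km/s

Final answer: 2.583 km/s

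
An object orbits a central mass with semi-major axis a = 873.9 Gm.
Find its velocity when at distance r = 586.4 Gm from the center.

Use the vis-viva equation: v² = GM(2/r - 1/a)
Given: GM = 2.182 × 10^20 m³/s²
a = 873.9 Gm = 8.739 × 10^11 m
r = 586.4 Gm = 5.864 × 10^11 m
GM = 2.182 × 10^20 m³/s²
2/r − 1/a = 3.41064 × 10^-12 − 1.1443 × 10^-12 = 2.26635 × 10^-12 m⁻¹
v² = GM (2/r − 1/a) = 4.94517 × 10^8 m²/s²
v = 22237.7 m/s ≈ 22.24 km/s

Final answer: 22.24 km/s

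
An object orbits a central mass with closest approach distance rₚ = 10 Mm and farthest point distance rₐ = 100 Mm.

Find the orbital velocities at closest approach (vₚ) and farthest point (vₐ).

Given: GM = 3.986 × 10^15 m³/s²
rₚ = 10 Mm = 1 × 10^7 m
rₐ = 100 Mm = 1 × 10^8 m
GM = 3.986 × 10^15 m³/s²
a = (rₚ + rₐ)/2 = 5.5 × 10^7 m
Vis-viva: v² = GM (2/r − 1/a)
vₚ² = 3.986 × 10^15 × (2 × 10^-7 − 1.81818 × 10^-8) = 7.24727 × 10^8 m²/s²
vₚ = 26920.8 m/s ≈ 26.92 km/s
vₐ² = 3.986 × 10^15 × (2 × 10^-8 − 1.81818 × 10^-8) = 7.24727 × 10^6 m²/s²
vₐ = 2692.08 m/s ≈ 2.692 km/s

Final answer: vₚ = 26.92 km/s, vₐ = 2.692 km/s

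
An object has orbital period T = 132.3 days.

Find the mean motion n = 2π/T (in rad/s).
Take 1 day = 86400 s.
T = 132.3 days = 1.14307 × 10^7 s
n = 2π / (1.14307 × 10^7 s) = 5.49675 × 10^-7 rad/s ≈ 5.497 × 10^-7 rad/s

Final answer: n = 5.497 × 10^-7 rad/s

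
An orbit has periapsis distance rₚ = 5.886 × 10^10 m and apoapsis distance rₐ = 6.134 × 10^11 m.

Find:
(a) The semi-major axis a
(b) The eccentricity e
rₚ = 5.886 × 10^10 m
rₐ = 6.134 × 10^11 m
(a) a = (rₚ + rₐ)/2 = 3.3613 × 10^11 m ≈ 3.361 × 10^11 m
(b) e = (rₐ − rₚ)/(rₐ + rₚ) = (5.5454 × 10^11) / (6.7226 × 10^11) = 0.824889

Final answer:
(a) a = 3.361 × 10^11 m
(b) e = 0.8249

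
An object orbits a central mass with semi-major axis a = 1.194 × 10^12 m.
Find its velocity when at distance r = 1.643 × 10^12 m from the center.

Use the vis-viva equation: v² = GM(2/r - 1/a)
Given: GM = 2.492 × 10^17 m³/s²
a = 1.194 × 10^12 m
r = 1.643 × 10^12 m
GM = 2.492 × 10^17 m³/s²
2/r − 1/a = 1.21729 × 10^-12 − 8.37521 × 10^-13 = 3.79765 × 10^-13 m⁻¹
v² = GM (2/r − 1/a) = 94637.3 m²/s²
v = 307.632 m/s ≈ 307.6 m/s

Final answer: 307.6 m/s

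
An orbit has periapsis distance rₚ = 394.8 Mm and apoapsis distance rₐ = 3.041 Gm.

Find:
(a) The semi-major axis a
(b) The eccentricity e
rₚ = 394.8 Mm = 3.948 × 10^8 m
rₐ = 3.041 Gm = 3.041 × 10^9 m
(a) a = (rₚ + rₐ)/2 = 1.7179 × 10^9 m ≈ 1.718 Gm
(b) e = (rₐ − rₚ)/(rₐ + rₚ) = (2.6462 × 10^9) / (3.4358 × 10^9) = 0.770185

Final answer:
(a) a = 1.718 Gm
(b) e = 0.7702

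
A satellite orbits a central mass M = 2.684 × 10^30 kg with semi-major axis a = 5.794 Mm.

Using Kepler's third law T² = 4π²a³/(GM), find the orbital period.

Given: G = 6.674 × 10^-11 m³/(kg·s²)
M = 2.684 × 10^30 kg
GM = G × M = 6.674 × 10^-11 × 2.684 × 10^30 = 1.7913 × 10^20 m³/s²
a = 5.794 Mm = 5.794 × 10^6 m
a³ = 1.94507 × 10^20 m³
T = 2π √(a³/GM) = 2π √((1.94507 × 10^20) / (1.7913 × 10^20)) = 2π × 1.04204 s
T = 6.54732 s ≈ 6.547 seconds

Final answer: 6.547 seconds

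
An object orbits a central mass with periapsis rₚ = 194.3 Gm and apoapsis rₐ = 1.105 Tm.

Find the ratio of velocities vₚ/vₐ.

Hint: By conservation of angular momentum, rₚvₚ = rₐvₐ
rₚ = 194.3 Gm = 1.943 × 10^11 m
rₐ = 1.105 Tm = 1.105 × 10^12 m
rₚvₚ = rₐvₐ  ⇒  vₚ/vₐ = rₐ/rₚ
vₚ/vₐ = (1.105 × 10^12) / (1.943 × 10^11) = 5.68708

Final answer: vₚ/vₐ = 5.687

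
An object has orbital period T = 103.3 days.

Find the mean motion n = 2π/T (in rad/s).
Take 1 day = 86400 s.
T = 103.3 days = 8.92512 × 10^6 s
n = 2π / (8.92512 × 10^6 s) = 7.03989 × 10^-7 rad/s ≈ 7.04 × 10^-7 rad/s

Final answer: n = 7.04 × 10^-7 rad/s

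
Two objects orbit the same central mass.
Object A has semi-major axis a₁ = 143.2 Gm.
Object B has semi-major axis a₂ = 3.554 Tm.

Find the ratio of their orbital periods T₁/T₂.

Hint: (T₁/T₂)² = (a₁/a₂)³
a₁ = 143.2 Gm = 1.432 × 10^11 m
a₂ = 3.554 Tm = 3.554 × 10^12 m
a₁/a₂ = 0.0402926
T₁/T₂ = (a₁/a₂)^(3/2) = (0.0402926)^1.5 = 0.00808795

Final answer: T₁/T₂ = 0.008088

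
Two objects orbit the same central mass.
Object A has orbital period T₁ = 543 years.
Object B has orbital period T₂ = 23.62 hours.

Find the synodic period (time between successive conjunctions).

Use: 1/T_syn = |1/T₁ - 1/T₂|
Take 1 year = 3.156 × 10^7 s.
T₁ = 543 years = 1.71371 × 10^10 s
T₂ = 23.62 hours = 85032 s
1/T₁ = 5.8353 × 10^-11 s⁻¹
1/T₂ = 1.17603 × 10^-5 s⁻¹
|1/T₁ − 1/T₂| = 1.17602 × 10^-5 s⁻¹
T_syn = 1 / |1/T₁ − 1/T₂| = 85032.4 s ≈ 23.62 hours

Final answer: T_syn = 23.62 hours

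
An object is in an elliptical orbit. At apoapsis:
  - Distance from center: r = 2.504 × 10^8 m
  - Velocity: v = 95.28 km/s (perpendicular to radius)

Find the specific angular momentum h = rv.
r = 2.504 × 10^8 m
v = 95.28 km/s = 95280 m/s
h = rv = 2.504 × 10^8 × 95280 = 2.38581 × 10^13 m²/s ≈ 2.386 × 10^13 m²/s

Final answer: h = 2.386 × 10^13 m²/s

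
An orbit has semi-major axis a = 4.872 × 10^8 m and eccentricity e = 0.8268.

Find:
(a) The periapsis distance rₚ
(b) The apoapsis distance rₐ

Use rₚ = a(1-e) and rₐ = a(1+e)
a = 4.872 × 10^8 m
e = 0.8268:  1 − e = 0.1732,  1 + e = 1.8268
(a) rₚ = a(1 − e) = 4.872 × 10^8 m × 0.1732 = 8.4383 × 10^7 m ≈ 8.438 × 10^7 m
(b) rₐ = a(1 + e) = 4.872 × 10^8 m × 1.8268 = 8.90017 × 10^8 m ≈ 8.9 × 10^8 m

Final answer:
(a) rₚ = 8.438 × 10^7 m
(b) rₐ = 8.9 × 10^8 m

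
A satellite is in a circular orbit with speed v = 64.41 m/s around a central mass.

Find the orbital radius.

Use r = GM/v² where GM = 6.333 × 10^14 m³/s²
v = 64.41 m/s
GM = 6.333 × 10^14 m³/s²
v² = 4148.65 m²/s²
r = GM/v² = (6.333 × 10^14) / 4148.65 = 1.52652 × 10^11 m ≈ 152.7 Gm

Final answer: 152.7 Gm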